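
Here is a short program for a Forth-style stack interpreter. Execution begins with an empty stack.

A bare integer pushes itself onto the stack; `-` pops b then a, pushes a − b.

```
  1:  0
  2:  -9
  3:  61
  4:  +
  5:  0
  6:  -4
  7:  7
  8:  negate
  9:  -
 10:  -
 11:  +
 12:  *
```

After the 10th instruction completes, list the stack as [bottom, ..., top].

[0, 52, -3]

0      → 0
-9     → 0 -9
61     → 0 -9 61
+      → 0 52
0      → 0 52 0
-4     → 0 52 0 -4
7      → 0 52 0 -4 7
negate → 0 52 0 -4 -7
-      → 0 52 0 3
-      → 0 52 -3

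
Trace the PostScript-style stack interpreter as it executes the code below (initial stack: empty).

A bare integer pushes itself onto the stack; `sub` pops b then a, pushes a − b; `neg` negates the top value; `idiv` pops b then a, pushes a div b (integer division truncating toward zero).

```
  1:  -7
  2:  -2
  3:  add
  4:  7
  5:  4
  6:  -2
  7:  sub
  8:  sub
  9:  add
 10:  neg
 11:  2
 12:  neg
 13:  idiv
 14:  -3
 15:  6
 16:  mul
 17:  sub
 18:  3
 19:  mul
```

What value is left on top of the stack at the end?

-7   -> -7
-2   -> -7 -2
add  -> -9
7    -> -9 7
4    -> -9 7 4
-2   -> -9 7 4 -2
sub  -> -9 7 6
sub  -> -9 1
add  -> -8
neg  -> 8
2    -> 8 2
neg  -> 8 -2
idiv -> -4
-3   -> -4 -3
6    -> -4 -3 6
mul  -> -4 -18
sub  -> 14
3    -> 14 3
mul  -> 42

42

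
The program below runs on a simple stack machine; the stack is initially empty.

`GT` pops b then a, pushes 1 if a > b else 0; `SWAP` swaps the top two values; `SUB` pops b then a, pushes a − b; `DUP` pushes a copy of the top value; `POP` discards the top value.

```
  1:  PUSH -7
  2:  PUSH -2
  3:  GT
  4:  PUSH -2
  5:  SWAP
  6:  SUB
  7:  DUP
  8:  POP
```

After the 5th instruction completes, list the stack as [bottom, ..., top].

[-2, 0]

PUSH -7 : [-7]
PUSH -2 : [-7, -2]
GT      : [0]
PUSH -2 : [0, -2]
SWAP    : [-2, 0]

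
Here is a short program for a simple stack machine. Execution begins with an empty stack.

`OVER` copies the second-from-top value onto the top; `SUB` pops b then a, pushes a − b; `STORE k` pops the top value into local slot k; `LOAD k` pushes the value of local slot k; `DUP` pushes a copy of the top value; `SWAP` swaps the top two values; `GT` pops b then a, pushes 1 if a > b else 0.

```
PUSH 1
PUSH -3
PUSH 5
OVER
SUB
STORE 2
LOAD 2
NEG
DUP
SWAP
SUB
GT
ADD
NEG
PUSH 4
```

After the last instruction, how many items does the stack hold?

PUSH 1  → 1
PUSH -3 → 1 -3
PUSH 5  → 1 -3 5
OVER    → 1 -3 5 -3
SUB     → 1 -3 8
STORE 2 → 1 -3
LOAD 2  → 1 -3 8
NEG     → 1 -3 -8
DUP     → 1 -3 -8 -8
SWAP    → 1 -3 -8 -8
SUB     → 1 -3 0
GT      → 1 0
ADD     → 1
NEG     → -1
PUSH 4  → -1 4

2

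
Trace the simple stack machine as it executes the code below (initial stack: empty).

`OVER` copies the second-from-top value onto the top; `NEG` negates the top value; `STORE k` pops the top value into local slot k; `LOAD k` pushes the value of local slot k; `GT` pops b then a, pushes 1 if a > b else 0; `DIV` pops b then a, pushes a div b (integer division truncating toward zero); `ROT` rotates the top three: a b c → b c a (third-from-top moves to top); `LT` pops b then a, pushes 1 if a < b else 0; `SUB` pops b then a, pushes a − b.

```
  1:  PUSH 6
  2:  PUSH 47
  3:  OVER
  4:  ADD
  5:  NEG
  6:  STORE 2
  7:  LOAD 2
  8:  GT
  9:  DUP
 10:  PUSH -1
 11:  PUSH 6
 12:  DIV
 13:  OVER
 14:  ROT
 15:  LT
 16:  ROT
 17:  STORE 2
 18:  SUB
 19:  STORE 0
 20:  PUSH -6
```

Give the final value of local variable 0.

0

PUSH 6  : [6]
PUSH 47 : [6, 47]
OVER    : [6, 47, 6]
ADD     : [6, 53]
NEG     : [6, -53]
STORE 2 : [6]
LOAD 2  : [6, -53]
GT      : [1]
DUP     : [1, 1]
PUSH -1 : [1, 1, -1]
PUSH 6  : [1, 1, -1, 6]
DIV     : [1, 1, 0]
OVER    : [1, 1, 0, 1]
ROT     : [1, 0, 1, 1]
LT      : [1, 0, 0]
ROT     : [0, 0, 1]
STORE 2 : [0, 0]
SUB     : [0]
STORE 0 : []
PUSH -6 : [-6]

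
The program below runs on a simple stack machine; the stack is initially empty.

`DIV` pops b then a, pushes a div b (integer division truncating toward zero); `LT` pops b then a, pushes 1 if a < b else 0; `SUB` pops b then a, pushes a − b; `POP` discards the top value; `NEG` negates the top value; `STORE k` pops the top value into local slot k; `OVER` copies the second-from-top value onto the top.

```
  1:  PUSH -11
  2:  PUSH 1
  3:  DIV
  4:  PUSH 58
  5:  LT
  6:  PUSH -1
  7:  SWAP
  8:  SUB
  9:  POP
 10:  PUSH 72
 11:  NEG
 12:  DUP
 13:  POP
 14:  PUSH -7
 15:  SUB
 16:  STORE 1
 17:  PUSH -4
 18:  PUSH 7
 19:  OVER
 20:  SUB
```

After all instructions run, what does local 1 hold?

PUSH -11  -11
PUSH 1    -11 1
DIV       -11
PUSH 58   -11 58
LT        1
PUSH -1   1 -1
SWAP      -1 1
SUB       -2
POP       (empty)
PUSH 72   72
NEG       -72
DUP       -72 -72
POP       -72
PUSH -7   -72 -7
SUB       -65
STORE 1   (empty)
PUSH -4   -4
PUSH 7    -4 7
OVER      -4 7 -4
SUB       -4 11

-65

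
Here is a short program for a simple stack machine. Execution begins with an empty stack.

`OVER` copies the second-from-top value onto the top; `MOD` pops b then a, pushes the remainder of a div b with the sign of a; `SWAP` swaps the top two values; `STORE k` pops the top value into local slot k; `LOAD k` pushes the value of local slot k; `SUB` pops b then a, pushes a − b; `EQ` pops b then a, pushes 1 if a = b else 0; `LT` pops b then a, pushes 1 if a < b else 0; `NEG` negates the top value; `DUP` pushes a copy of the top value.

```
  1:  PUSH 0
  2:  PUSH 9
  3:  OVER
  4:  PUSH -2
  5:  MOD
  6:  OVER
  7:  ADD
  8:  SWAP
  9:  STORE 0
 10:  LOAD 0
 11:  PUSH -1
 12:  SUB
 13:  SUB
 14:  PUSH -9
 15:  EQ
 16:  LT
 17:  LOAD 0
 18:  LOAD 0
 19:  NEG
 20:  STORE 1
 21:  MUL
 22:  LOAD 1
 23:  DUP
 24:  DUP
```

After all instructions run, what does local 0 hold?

PUSH 0  : [0]
PUSH 9  : [0, 9]
OVER    : [0, 9, 0]
PUSH -2 : [0, 9, 0, -2]
MOD     : [0, 9, 0]
OVER    : [0, 9, 0, 9]
ADD     : [0, 9, 9]
SWAP    : [0, 9, 9]
STORE 0 : [0, 9]
LOAD 0  : [0, 9, 9]
PUSH -1 : [0, 9, 9, -1]
SUB     : [0, 9, 10]
SUB     : [0, -1]
PUSH -9 : [0, -1, -9]
EQ      : [0, 0]
LT      : [0]
LOAD 0  : [0, 9]
LOAD 0  : [0, 9, 9]
NEG     : [0, 9, -9]
STORE 1 : [0, 9]
MUL     : [0]
LOAD 1  : [0, -9]
DUP     : [0, -9, -9]
DUP     : [0, -9, -9, -9]

9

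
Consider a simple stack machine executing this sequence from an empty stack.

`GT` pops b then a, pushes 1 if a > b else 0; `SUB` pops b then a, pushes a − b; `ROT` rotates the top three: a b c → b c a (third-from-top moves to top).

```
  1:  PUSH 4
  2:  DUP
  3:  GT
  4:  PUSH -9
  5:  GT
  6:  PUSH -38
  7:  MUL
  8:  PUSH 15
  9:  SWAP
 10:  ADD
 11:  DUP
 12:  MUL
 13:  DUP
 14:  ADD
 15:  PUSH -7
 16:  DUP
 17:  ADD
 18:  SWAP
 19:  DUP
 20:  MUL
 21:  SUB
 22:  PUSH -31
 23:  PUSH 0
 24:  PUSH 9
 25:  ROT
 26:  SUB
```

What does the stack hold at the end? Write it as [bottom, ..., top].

PUSH 4   → 4
DUP      → 4 4
GT       → 0
PUSH -9  → 0 -9
GT       → 1
PUSH -38 → 1 -38
MUL      → -38
PUSH 15  → -38 15
SWAP     → 15 -38
ADD      → -23
DUP      → -23 -23
MUL      → 529
DUP      → 529 529
ADD      → 1058
PUSH -7  → 1058 -7
DUP      → 1058 -7 -7
ADD      → 1058 -14
SWAP     → -14 1058
DUP      → -14 1058 1058
MUL      → -14 1119364
SUB      → -1119378
PUSH -31 → -1119378 -31
PUSH 0   → -1119378 -31 0
PUSH 9   → -1119378 -31 0 9
ROT      → -1119378 0 9 -31
SUB      → -1119378 0 40

[-1119378, 0, 40]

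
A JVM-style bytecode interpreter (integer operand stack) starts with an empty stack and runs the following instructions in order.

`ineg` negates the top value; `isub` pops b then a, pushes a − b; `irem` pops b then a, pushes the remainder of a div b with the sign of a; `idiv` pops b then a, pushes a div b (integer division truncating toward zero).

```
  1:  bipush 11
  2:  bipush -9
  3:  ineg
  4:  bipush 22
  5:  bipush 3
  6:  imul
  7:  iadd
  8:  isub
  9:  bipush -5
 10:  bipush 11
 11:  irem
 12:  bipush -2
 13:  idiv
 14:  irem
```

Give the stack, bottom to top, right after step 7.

bipush 11 → [11]
bipush -9 → [11, -9]
ineg      → [11, 9]
bipush 22 → [11, 9, 22]
bipush 3  → [11, 9, 22, 3]
imul      → [11, 9, 66]
iadd      → [11, 75]

[11, 75]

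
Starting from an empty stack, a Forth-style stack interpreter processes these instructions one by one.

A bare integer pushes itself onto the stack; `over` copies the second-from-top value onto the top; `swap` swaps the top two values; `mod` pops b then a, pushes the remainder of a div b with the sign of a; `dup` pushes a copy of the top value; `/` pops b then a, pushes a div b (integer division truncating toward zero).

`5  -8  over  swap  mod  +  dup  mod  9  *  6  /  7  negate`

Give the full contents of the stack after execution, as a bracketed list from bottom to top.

5      -> 5
-8     -> 5 -8
over   -> 5 -8 5
swap   -> 5 5 -8
mod    -> 5 5
+      -> 10
dup    -> 10 10
mod    -> 0
9      -> 0 9
*      -> 0
6      -> 0 6
/      -> 0
7      -> 0 7
negate -> 0 -7

[0, -7]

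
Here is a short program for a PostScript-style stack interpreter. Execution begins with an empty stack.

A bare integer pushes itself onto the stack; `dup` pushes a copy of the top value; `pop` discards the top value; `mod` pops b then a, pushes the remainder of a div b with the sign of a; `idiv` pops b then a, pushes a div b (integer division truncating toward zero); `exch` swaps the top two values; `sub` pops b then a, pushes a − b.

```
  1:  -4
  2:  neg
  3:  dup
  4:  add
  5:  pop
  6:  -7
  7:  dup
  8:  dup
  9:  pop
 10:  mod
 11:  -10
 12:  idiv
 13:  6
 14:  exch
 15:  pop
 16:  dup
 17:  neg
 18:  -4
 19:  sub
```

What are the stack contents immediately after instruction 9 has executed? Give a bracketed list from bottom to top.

-4   [-4]
neg  [4]
dup  [4, 4]
add  [8]
pop  []
-7   [-7]
dup  [-7, -7]
dup  [-7, -7, -7]
pop  [-7, -7]

[-7, -7]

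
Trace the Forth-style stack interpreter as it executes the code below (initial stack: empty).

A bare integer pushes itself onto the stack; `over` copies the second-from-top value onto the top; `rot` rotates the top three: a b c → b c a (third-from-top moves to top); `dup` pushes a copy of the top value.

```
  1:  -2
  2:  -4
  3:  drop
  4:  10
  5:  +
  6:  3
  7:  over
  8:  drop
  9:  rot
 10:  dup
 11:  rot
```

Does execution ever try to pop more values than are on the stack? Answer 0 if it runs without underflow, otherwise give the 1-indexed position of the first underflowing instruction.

-2    -2
-4    -2 -4
drop  -2
10    -2 10
+     8
3     8 3
over  8 3 8
drop  8 3
rot  — needs 3 operands, stack has 2 → underflow

9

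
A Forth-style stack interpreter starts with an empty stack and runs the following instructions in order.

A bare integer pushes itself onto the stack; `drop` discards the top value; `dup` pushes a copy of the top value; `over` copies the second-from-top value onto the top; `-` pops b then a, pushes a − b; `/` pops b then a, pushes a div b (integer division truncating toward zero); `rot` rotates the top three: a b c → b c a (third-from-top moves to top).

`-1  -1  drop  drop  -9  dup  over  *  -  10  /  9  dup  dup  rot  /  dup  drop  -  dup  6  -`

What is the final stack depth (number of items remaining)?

3

-1    [-1]
-1    [-1, -1]
drop  [-1]
drop  []
-9    [-9]
dup   [-9, -9]
over  [-9, -9, -9]
*     [-9, 81]
-     [-90]
10    [-90, 10]
/     [-9]
9     [-9, 9]
dup   [-9, 9, 9]
dup   [-9, 9, 9, 9]
rot   [-9, 9, 9, 9]
/     [-9, 9, 1]
dup   [-9, 9, 1, 1]
drop  [-9, 9, 1]
-     [-9, 8]
dup   [-9, 8, 8]
6     [-9, 8, 8, 6]
-     [-9, 8, 2]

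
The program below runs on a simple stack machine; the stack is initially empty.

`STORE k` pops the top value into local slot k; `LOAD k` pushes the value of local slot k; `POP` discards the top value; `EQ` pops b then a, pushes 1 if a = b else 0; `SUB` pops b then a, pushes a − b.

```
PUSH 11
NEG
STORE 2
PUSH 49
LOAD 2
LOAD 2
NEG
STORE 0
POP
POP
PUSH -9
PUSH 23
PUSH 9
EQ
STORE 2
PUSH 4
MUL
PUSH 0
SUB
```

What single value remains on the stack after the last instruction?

-36

PUSH 11 → 11
NEG     → -11
STORE 2 → (empty)
PUSH 49 → 49
LOAD 2  → 49 -11
LOAD 2  → 49 -11 -11
NEG     → 49 -11 11
STORE 0 → 49 -11
POP     → 49
POP     → (empty)
PUSH -9 → -9
PUSH 23 → -9 23
PUSH 9  → -9 23 9
EQ      → -9 0
STORE 2 → -9
PUSH 4  → -9 4
MUL     → -36
PUSH 0  → -36 0
SUB     → -36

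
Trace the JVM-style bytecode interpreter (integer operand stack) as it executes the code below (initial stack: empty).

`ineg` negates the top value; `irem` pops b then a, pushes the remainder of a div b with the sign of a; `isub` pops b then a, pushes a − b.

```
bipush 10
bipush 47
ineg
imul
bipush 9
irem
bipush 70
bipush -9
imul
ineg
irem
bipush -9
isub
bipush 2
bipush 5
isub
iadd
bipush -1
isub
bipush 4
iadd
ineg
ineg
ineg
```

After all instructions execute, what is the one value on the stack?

bipush 10 -> [10]
bipush 47 -> [10, 47]
ineg      -> [10, -47]
imul      -> [-470]
bipush 9  -> [-470, 9]
irem      -> [-2]
bipush 70 -> [-2, 70]
bipush -9 -> [-2, 70, -9]
imul      -> [-2, -630]
ineg      -> [-2, 630]
irem      -> [-2]
bipush -9 -> [-2, -9]
isub      -> [7]
bipush 2  -> [7, 2]
bipush 5  -> [7, 2, 5]
isub      -> [7, -3]
iadd      -> [4]
bipush -1 -> [4, -1]
isub      -> [5]
bipush 4  -> [5, 4]
iadd      -> [9]
ineg      -> [-9]
ineg      -> [9]
ineg      -> [-9]

-9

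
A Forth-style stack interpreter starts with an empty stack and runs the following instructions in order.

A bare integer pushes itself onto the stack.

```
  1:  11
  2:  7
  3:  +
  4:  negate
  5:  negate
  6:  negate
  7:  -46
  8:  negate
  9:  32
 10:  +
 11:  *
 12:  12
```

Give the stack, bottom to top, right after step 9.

[-18, 46, 32]

11      [11]
7       [11, 7]
+       [18]
negate  [-18]
negate  [18]
negate  [-18]
-46     [-18, -46]
negate  [-18, 46]
32      [-18, 46, 32]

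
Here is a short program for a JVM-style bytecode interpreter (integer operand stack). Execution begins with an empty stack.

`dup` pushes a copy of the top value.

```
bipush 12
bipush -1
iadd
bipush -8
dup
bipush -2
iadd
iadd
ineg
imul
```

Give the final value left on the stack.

bipush 12 → [12]
bipush -1 → [12, -1]
iadd      → [11]
bipush -8 → [11, -8]
dup       → [11, -8, -8]
bipush -2 → [11, -8, -8, -2]
iadd      → [11, -8, -10]
iadd      → [11, -18]
ineg      → [11, 18]
imul      → [198]

198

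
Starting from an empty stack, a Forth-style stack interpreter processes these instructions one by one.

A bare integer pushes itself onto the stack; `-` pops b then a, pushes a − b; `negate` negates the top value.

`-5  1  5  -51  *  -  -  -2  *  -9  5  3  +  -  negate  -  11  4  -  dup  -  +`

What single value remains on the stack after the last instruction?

505

-5     -> [-5]
1      -> [-5, 1]
5      -> [-5, 1, 5]
-51    -> [-5, 1, 5, -51]
*      -> [-5, 1, -255]
-      -> [-5, 256]
-      -> [-261]
-2     -> [-261, -2]
*      -> [522]
-9     -> [522, -9]
5      -> [522, -9, 5]
3      -> [522, -9, 5, 3]
+      -> [522, -9, 8]
-      -> [522, -17]
negate -> [522, 17]
-      -> [505]
11     -> [505, 11]
4      -> [505, 11, 4]
-      -> [505, 7]
dup    -> [505, 7, 7]
-      -> [505, 0]
+      -> [505]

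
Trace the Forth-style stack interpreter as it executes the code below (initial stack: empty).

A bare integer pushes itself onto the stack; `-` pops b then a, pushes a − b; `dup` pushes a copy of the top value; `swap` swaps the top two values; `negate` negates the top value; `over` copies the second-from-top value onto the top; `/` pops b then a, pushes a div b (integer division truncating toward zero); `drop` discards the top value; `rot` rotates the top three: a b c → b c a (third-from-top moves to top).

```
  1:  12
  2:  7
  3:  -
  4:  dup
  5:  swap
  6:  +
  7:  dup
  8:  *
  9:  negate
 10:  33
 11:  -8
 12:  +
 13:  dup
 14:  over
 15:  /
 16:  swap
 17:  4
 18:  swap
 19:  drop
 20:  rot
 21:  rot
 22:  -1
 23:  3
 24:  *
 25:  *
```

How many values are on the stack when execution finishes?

3

12     : [12]
7      : [12, 7]
-      : [5]
dup    : [5, 5]
swap   : [5, 5]
+      : [10]
dup    : [10, 10]
*      : [100]
negate : [-100]
33     : [-100, 33]
-8     : [-100, 33, -8]
+      : [-100, 25]
dup    : [-100, 25, 25]
over   : [-100, 25, 25, 25]
/      : [-100, 25, 1]
swap   : [-100, 1, 25]
4      : [-100, 1, 25, 4]
swap   : [-100, 1, 4, 25]
drop   : [-100, 1, 4]
rot    : [1, 4, -100]
rot    : [4, -100, 1]
-1     : [4, -100, 1, -1]
3      : [4, -100, 1, -1, 3]
*      : [4, -100, 1, -3]
*      : [4, -100, -3]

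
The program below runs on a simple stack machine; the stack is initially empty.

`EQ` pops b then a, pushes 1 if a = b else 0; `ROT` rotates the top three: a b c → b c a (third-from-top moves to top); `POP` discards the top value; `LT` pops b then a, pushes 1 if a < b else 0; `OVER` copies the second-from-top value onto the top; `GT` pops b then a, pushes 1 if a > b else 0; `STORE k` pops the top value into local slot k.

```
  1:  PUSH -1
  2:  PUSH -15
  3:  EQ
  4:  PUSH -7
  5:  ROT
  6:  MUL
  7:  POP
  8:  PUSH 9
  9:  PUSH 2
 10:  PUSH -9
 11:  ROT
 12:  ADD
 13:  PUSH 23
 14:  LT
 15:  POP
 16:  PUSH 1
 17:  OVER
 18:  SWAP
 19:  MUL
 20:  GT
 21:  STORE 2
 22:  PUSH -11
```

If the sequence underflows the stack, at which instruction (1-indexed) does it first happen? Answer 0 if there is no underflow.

5

PUSH -1  : -1
PUSH -15 : -1 -15
EQ       : 0
PUSH -7  : 0 -7
ROT  — needs 3 operands, stack has 2 → underflow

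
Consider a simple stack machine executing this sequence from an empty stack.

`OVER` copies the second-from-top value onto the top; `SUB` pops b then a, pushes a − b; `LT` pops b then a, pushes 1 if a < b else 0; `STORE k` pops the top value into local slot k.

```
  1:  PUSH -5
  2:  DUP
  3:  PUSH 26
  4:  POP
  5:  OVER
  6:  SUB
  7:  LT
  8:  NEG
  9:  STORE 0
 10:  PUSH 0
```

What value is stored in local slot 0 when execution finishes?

-1

PUSH -5 : [-5]
DUP     : [-5, -5]
PUSH 26 : [-5, -5, 26]
POP     : [-5, -5]
OVER    : [-5, -5, -5]
SUB     : [-5, 0]
LT      : [1]
NEG     : [-1]
STORE 0 : []
PUSH 0  : [0]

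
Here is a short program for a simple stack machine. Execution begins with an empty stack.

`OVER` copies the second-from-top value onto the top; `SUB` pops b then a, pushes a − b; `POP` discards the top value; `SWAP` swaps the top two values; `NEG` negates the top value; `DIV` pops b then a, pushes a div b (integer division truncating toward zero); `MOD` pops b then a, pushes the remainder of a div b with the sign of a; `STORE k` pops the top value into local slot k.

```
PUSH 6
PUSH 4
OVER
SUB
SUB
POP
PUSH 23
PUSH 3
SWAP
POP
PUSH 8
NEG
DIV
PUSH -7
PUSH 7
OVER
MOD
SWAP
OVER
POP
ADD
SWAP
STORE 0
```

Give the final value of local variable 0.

PUSH 6  -> 6
PUSH 4  -> 6 4
OVER    -> 6 4 6
SUB     -> 6 -2
SUB     -> 8
POP     -> (empty)
PUSH 23 -> 23
PUSH 3  -> 23 3
SWAP    -> 3 23
POP     -> 3
PUSH 8  -> 3 8
NEG     -> 3 -8
DIV     -> 0
PUSH -7 -> 0 -7
PUSH 7  -> 0 -7 7
OVER    -> 0 -7 7 -7
MOD     -> 0 -7 0
SWAP    -> 0 0 -7
OVER    -> 0 0 -7 0
POP     -> 0 0 -7
ADD     -> 0 -7
SWAP    -> -7 0
STORE 0 -> -7

0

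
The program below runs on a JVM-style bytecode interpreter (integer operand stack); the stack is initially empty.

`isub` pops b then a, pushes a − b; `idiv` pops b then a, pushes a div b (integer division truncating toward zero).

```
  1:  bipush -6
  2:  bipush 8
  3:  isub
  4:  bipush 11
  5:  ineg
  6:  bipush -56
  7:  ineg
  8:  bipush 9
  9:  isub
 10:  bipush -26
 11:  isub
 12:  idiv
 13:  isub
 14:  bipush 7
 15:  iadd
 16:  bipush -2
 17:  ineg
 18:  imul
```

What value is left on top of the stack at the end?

-14

bipush -6  -> -6
bipush 8   -> -6 8
isub       -> -14
bipush 11  -> -14 11
ineg       -> -14 -11
bipush -56 -> -14 -11 -56
ineg       -> -14 -11 56
bipush 9   -> -14 -11 56 9
isub       -> -14 -11 47
bipush -26 -> -14 -11 47 -26
isub       -> -14 -11 73
idiv       -> -14 0
isub       -> -14
bipush 7   -> -14 7
iadd       -> -7
bipush -2  -> -7 -2
ineg       -> -7 2
imul       -> -14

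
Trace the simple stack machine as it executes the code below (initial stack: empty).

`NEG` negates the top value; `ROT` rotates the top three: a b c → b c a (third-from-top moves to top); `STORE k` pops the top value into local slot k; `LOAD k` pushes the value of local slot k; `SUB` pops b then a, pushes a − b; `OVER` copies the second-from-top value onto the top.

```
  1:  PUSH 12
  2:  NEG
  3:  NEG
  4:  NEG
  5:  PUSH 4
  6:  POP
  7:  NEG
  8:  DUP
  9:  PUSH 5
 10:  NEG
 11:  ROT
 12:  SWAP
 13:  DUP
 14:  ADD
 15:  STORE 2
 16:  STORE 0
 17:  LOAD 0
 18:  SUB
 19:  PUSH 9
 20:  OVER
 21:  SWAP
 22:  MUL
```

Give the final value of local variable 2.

PUSH 12  [12]
NEG      [-12]
NEG      [12]
NEG      [-12]
PUSH 4   [-12, 4]
POP      [-12]
NEG      [12]
DUP      [12, 12]
PUSH 5   [12, 12, 5]
NEG      [12, 12, -5]
ROT      [12, -5, 12]
SWAP     [12, 12, -5]
DUP      [12, 12, -5, -5]
ADD      [12, 12, -10]
STORE 2  [12, 12]
STORE 0  [12]
LOAD 0   [12, 12]
SUB      [0]
PUSH 9   [0, 9]
OVER     [0, 9, 0]
SWAP     [0, 0, 9]
MUL      [0, 0]

-10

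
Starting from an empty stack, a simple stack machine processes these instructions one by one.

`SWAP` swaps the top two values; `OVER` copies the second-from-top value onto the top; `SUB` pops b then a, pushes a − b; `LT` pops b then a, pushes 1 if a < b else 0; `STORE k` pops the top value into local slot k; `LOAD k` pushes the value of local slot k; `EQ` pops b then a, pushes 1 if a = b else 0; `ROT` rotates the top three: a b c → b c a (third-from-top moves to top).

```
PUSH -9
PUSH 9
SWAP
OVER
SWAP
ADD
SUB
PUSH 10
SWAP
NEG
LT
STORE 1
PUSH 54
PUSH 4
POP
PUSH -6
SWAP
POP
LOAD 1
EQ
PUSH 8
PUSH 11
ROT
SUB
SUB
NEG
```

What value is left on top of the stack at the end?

3

PUSH -9 → [-9]
PUSH 9  → [-9, 9]
SWAP    → [9, -9]
OVER    → [9, -9, 9]
SWAP    → [9, 9, -9]
ADD     → [9, 0]
SUB     → [9]
PUSH 10 → [9, 10]
SWAP    → [10, 9]
NEG     → [10, -9]
LT      → [0]
STORE 1 → []
PUSH 54 → [54]
PUSH 4  → [54, 4]
POP     → [54]
PUSH -6 → [54, -6]
SWAP    → [-6, 54]
POP     → [-6]
LOAD 1  → [-6, 0]
EQ      → [0]
PUSH 8  → [0, 8]
PUSH 11 → [0, 8, 11]
ROT     → [8, 11, 0]
SUB     → [8, 11]
SUB     → [-3]
NEG     → [3]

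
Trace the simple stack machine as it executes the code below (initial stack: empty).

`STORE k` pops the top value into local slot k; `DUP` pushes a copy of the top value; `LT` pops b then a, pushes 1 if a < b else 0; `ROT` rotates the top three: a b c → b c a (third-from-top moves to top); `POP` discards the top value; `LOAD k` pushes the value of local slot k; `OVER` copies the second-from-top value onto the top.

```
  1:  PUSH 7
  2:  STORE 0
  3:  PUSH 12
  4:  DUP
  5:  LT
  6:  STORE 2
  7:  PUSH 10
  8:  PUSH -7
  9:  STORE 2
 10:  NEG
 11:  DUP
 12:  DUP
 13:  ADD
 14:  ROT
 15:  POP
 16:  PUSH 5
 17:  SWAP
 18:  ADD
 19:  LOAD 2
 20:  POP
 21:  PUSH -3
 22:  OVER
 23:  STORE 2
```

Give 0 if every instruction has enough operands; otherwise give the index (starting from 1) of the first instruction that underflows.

14

PUSH 7  : [7]
STORE 0 : []
PUSH 12 : [12]
DUP     : [12, 12]
LT      : [0]
STORE 2 : []
PUSH 10 : [10]
PUSH -7 : [10, -7]
STORE 2 : [10]
NEG     : [-10]
DUP     : [-10, -10]
DUP     : [-10, -10, -10]
ADD     : [-10, -20]
ROT  — needs 3 operands, stack has 2 → underflow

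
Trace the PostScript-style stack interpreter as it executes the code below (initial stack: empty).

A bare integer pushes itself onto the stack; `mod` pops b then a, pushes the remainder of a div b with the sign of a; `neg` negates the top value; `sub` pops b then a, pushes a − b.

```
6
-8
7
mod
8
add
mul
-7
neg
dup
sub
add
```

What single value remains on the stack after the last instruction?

6    [6]
-8   [6, -8]
7    [6, -8, 7]
mod  [6, -1]
8    [6, -1, 8]
add  [6, 7]
mul  [42]
-7   [42, -7]
neg  [42, 7]
dup  [42, 7, 7]
sub  [42, 0]
add  [42]

42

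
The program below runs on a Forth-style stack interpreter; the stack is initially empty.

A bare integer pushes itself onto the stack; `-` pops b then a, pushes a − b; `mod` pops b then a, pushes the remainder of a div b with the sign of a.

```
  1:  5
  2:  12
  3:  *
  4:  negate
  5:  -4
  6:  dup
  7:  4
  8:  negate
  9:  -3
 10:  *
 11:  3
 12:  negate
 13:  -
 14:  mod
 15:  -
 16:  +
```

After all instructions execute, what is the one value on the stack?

-60

5       5
12      5 12
*       60
negate  -60
-4      -60 -4
dup     -60 -4 -4
4       -60 -4 -4 4
negate  -60 -4 -4 -4
-3      -60 -4 -4 -4 -3
*       -60 -4 -4 12
3       -60 -4 -4 12 3
negate  -60 -4 -4 12 -3
-       -60 -4 -4 15
mod     -60 -4 -4
-       -60 0
+       -60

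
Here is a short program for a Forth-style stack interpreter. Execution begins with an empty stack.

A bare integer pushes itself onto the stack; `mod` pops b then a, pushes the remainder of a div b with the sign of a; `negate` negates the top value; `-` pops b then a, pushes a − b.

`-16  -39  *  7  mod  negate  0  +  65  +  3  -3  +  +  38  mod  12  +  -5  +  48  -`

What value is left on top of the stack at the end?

-15

-16    -> -16
-39    -> -16 -39
*      -> 624
7      -> 624 7
mod    -> 1
negate -> -1
0      -> -1 0
+      -> -1
65     -> -1 65
+      -> 64
3      -> 64 3
-3     -> 64 3 -3
+      -> 64 0
+      -> 64
38     -> 64 38
mod    -> 26
12     -> 26 12
+      -> 38
-5     -> 38 -5
+      -> 33
48     -> 33 48
-      -> -15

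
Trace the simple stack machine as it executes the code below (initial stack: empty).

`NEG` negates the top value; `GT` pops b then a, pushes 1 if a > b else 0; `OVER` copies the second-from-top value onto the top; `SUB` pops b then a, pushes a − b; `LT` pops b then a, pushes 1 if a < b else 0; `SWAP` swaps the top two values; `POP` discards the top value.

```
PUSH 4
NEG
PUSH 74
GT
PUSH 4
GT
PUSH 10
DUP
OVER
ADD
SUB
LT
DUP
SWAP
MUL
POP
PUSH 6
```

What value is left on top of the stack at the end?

6

PUSH 4  : 4
NEG     : -4
PUSH 74 : -4 74
GT      : 0
PUSH 4  : 0 4
GT      : 0
PUSH 10 : 0 10
DUP     : 0 10 10
OVER    : 0 10 10 10
ADD     : 0 10 20
SUB     : 0 -10
LT      : 0
DUP     : 0 0
SWAP    : 0 0
MUL     : 0
POP     : (empty)
PUSH 6  : 6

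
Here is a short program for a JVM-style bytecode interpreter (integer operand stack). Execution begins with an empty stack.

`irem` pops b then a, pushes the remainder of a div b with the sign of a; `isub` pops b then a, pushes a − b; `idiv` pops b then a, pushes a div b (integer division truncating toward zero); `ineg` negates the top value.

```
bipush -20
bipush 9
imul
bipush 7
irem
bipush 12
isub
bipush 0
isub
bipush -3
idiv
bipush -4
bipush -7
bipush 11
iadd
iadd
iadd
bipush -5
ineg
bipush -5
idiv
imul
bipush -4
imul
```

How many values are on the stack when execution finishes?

1

bipush -20 : -20
bipush 9   : -20 9
imul       : -180
bipush 7   : -180 7
irem       : -5
bipush 12  : -5 12
isub       : -17
bipush 0   : -17 0
isub       : -17
bipush -3  : -17 -3
idiv       : 5
bipush -4  : 5 -4
bipush -7  : 5 -4 -7
bipush 11  : 5 -4 -7 11
iadd       : 5 -4 4
iadd       : 5 0
iadd       : 5
bipush -5  : 5 -5
ineg       : 5 5
bipush -5  : 5 5 -5
idiv       : 5 -1
imul       : -5
bipush -4  : -5 -4
imul       : 20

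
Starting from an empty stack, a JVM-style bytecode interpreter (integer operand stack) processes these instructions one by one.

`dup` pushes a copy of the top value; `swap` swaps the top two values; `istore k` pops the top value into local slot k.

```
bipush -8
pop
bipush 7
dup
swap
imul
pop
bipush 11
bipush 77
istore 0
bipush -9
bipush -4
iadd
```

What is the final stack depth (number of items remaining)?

bipush -8 : -8
pop       : (empty)
bipush 7  : 7
dup       : 7 7
swap      : 7 7
imul      : 49
pop       : (empty)
bipush 11 : 11
bipush 77 : 11 77
istore 0  : 11
bipush -9 : 11 -9
bipush -4 : 11 -9 -4
iadd      : 11 -13

2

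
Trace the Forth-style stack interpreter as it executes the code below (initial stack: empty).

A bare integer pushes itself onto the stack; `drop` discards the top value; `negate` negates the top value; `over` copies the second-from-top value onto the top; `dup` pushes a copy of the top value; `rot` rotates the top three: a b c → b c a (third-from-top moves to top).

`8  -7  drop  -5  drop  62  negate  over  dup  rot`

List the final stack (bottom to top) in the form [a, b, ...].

8       [8]
-7      [8, -7]
drop    [8]
-5      [8, -5]
drop    [8]
62      [8, 62]
negate  [8, -62]
over    [8, -62, 8]
dup     [8, -62, 8, 8]
rot     [8, 8, 8, -62]

[8, 8, 8, -62]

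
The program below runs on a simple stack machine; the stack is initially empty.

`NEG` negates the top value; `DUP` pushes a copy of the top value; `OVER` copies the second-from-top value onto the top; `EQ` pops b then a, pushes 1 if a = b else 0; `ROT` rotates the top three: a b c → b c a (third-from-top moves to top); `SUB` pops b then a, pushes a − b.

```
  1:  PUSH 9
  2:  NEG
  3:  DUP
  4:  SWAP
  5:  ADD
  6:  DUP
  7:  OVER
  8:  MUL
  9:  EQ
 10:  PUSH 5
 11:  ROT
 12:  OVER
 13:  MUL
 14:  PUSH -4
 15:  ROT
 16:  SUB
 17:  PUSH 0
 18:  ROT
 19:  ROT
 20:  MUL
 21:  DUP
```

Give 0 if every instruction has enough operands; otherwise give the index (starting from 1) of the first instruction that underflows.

11

PUSH 9 -> 9
NEG    -> -9
DUP    -> -9 -9
SWAP   -> -9 -9
ADD    -> -18
DUP    -> -18 -18
OVER   -> -18 -18 -18
MUL    -> -18 324
EQ     -> 0
PUSH 5 -> 0 5
ROT  — needs 3 operands, stack has 2 → underflow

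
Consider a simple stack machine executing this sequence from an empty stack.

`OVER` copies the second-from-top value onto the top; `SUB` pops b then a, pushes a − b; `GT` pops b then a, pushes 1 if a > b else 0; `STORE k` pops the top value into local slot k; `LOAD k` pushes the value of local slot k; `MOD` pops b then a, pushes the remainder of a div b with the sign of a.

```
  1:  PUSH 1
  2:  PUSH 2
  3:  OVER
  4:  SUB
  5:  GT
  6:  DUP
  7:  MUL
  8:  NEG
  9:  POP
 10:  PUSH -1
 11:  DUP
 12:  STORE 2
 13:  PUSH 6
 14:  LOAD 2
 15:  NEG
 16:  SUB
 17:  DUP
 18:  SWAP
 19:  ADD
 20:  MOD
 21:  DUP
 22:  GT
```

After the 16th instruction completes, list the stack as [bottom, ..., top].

PUSH 1   [1]
PUSH 2   [1, 2]
OVER     [1, 2, 1]
SUB      [1, 1]
GT       [0]
DUP      [0, 0]
MUL      [0]
NEG      [0]
POP      []
PUSH -1  [-1]
DUP      [-1, -1]
STORE 2  [-1]
PUSH 6   [-1, 6]
LOAD 2   [-1, 6, -1]
NEG      [-1, 6, 1]
SUB      [-1, 5]

[-1, 5]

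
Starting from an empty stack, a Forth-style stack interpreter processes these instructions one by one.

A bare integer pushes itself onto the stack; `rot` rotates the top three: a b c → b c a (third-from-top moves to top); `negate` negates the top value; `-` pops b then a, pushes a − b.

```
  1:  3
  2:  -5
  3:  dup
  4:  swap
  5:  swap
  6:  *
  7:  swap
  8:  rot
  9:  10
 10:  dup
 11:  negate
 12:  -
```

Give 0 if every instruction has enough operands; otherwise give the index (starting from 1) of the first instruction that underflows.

8

3    : 3
-5   : 3 -5
dup  : 3 -5 -5
swap : 3 -5 -5
swap : 3 -5 -5
*    : 3 25
swap : 25 3
rot  — needs 3 operands, stack has 2 → underflow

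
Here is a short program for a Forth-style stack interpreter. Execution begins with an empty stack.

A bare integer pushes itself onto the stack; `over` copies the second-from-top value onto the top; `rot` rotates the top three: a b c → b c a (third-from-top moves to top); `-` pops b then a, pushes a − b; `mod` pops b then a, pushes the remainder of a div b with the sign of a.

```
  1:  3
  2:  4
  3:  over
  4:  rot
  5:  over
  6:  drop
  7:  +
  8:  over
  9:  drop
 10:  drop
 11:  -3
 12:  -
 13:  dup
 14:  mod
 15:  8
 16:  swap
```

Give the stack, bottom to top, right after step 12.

3    : [3]
4    : [3, 4]
over : [3, 4, 3]
rot  : [4, 3, 3]
over : [4, 3, 3, 3]
drop : [4, 3, 3]
+    : [4, 6]
over : [4, 6, 4]
drop : [4, 6]
drop : [4]
-3   : [4, -3]
-    : [7]

[7]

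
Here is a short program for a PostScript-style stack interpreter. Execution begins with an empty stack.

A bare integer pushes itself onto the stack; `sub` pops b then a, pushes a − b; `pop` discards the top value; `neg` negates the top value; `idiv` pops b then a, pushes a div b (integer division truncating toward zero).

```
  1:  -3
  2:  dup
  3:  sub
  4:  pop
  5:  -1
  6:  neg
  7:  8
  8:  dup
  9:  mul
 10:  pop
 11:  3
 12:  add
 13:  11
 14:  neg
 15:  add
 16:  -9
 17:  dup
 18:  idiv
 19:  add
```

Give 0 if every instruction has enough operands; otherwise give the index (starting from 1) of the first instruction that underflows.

-3    [-3]
dup   [-3, -3]
sub   [0]
pop   []
-1    [-1]
neg   [1]
8     [1, 8]
dup   [1, 8, 8]
mul   [1, 64]
pop   [1]
3     [1, 3]
add   [4]
11    [4, 11]
neg   [4, -11]
add   [-7]
-9    [-7, -9]
dup   [-7, -9, -9]
idiv  [-7, 1]
add   [-6]

0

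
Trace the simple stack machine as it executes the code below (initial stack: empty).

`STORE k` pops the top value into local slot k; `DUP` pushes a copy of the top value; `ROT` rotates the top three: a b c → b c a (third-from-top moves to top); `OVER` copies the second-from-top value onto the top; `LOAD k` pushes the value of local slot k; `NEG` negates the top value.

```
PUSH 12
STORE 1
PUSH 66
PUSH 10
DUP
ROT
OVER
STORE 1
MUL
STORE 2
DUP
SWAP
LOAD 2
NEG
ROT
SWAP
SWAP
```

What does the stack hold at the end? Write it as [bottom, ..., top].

[10, -660, 10]

PUSH 12 : [12]
STORE 1 : []
PUSH 66 : [66]
PUSH 10 : [66, 10]
DUP     : [66, 10, 10]
ROT     : [10, 10, 66]
OVER    : [10, 10, 66, 10]
STORE 1 : [10, 10, 66]
MUL     : [10, 660]
STORE 2 : [10]
DUP     : [10, 10]
SWAP    : [10, 10]
LOAD 2  : [10, 10, 660]
NEG     : [10, 10, -660]
ROT     : [10, -660, 10]
SWAP    : [10, 10, -660]
SWAP    : [10, -660, 10]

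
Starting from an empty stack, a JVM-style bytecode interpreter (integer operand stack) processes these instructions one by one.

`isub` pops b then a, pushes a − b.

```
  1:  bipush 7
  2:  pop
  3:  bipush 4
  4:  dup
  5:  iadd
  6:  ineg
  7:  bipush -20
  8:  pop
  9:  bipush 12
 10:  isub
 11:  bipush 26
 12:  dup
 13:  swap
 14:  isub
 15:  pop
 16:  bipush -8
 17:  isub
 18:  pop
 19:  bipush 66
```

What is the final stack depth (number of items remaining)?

1

bipush 7   → 7
pop        → (empty)
bipush 4   → 4
dup        → 4 4
iadd       → 8
ineg       → -8
bipush -20 → -8 -20
pop        → -8
bipush 12  → -8 12
isub       → -20
bipush 26  → -20 26
dup        → -20 26 26
swap       → -20 26 26
isub       → -20 0
pop        → -20
bipush -8  → -20 -8
isub       → -12
pop        → (empty)
bipush 66  → 66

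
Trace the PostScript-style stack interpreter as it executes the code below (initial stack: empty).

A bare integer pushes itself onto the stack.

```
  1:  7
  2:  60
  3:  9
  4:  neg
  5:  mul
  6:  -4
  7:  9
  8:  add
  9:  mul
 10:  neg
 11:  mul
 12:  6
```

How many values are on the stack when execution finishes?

2

7   : 7
60  : 7 60
9   : 7 60 9
neg : 7 60 -9
mul : 7 -540
-4  : 7 -540 -4
9   : 7 -540 -4 9
add : 7 -540 5
mul : 7 -2700
neg : 7 2700
mul : 18900
6   : 18900 6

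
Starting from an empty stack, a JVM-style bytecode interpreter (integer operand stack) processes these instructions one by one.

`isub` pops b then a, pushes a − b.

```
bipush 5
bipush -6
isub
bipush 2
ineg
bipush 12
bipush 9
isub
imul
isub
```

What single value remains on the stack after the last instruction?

17

bipush 5  → 5
bipush -6 → 5 -6
isub      → 11
bipush 2  → 11 2
ineg      → 11 -2
bipush 12 → 11 -2 12
bipush 9  → 11 -2 12 9
isub      → 11 -2 3
imul      → 11 -6
isub      → 17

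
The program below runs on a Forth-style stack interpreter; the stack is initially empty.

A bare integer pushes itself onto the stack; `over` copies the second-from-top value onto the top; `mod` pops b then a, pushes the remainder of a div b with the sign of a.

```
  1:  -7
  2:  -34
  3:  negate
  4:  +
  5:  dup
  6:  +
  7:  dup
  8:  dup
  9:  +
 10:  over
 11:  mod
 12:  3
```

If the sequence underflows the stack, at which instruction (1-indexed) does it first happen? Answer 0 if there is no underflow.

-7     → [-7]
-34    → [-7, -34]
negate → [-7, 34]
+      → [27]
dup    → [27, 27]
+      → [54]
dup    → [54, 54]
dup    → [54, 54, 54]
+      → [54, 108]
over   → [54, 108, 54]
mod    → [54, 0]
3      → [54, 0, 3]

0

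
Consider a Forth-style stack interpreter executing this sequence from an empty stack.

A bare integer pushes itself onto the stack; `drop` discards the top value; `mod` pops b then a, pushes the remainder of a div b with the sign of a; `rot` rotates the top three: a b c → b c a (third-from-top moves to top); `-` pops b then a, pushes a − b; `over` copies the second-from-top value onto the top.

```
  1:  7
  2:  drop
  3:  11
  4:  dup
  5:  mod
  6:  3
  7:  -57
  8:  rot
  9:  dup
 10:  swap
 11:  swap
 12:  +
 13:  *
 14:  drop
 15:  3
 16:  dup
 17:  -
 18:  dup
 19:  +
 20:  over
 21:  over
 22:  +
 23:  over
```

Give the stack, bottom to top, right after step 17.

7    -> [7]
drop -> []
11   -> [11]
dup  -> [11, 11]
mod  -> [0]
3    -> [0, 3]
-57  -> [0, 3, -57]
rot  -> [3, -57, 0]
dup  -> [3, -57, 0, 0]
swap -> [3, -57, 0, 0]
swap -> [3, -57, 0, 0]
+    -> [3, -57, 0]
*    -> [3, 0]
drop -> [3]
3    -> [3, 3]
dup  -> [3, 3, 3]
-    -> [3, 0]

[3, 0]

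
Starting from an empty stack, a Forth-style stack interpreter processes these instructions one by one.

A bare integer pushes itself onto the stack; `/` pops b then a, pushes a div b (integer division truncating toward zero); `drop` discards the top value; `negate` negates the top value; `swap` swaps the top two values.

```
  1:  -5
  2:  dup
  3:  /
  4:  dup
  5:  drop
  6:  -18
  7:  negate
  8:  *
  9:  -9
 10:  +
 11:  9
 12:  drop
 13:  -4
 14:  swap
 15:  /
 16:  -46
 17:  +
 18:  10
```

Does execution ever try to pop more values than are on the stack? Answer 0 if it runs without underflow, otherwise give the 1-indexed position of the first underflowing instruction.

-5     -> [-5]
dup    -> [-5, -5]
/      -> [1]
dup    -> [1, 1]
drop   -> [1]
-18    -> [1, -18]
negate -> [1, 18]
*      -> [18]
-9     -> [18, -9]
+      -> [9]
9      -> [9, 9]
drop   -> [9]
-4     -> [9, -4]
swap   -> [-4, 9]
/      -> [0]
-46    -> [0, -46]
+      -> [-46]
10     -> [-46, 10]

0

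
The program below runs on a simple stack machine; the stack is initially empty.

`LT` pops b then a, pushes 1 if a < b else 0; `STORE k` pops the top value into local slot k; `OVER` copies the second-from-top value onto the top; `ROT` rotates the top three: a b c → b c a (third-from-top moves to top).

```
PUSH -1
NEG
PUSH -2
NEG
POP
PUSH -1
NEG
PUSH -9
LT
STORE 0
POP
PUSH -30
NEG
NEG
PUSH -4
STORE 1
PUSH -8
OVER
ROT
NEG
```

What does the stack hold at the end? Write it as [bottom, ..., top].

PUSH -1  → [-1]
NEG      → [1]
PUSH -2  → [1, -2]
NEG      → [1, 2]
POP      → [1]
PUSH -1  → [1, -1]
NEG      → [1, 1]
PUSH -9  → [1, 1, -9]
LT       → [1, 0]
STORE 0  → [1]
POP      → []
PUSH -30 → [-30]
NEG      → [30]
NEG      → [-30]
PUSH -4  → [-30, -4]
STORE 1  → [-30]
PUSH -8  → [-30, -8]
OVER     → [-30, -8, -30]
ROT      → [-8, -30, -30]
NEG      → [-8, -30, 30]

[-8, -30, 30]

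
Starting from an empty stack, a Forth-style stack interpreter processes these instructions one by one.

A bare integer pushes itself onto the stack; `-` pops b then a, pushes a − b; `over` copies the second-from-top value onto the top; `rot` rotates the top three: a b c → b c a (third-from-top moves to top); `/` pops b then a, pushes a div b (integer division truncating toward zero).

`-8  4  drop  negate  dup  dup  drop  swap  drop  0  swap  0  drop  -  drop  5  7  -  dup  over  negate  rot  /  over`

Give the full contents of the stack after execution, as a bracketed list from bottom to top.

-8     → [-8]
4      → [-8, 4]
drop   → [-8]
negate → [8]
dup    → [8, 8]
dup    → [8, 8, 8]
drop   → [8, 8]
swap   → [8, 8]
drop   → [8]
0      → [8, 0]
swap   → [0, 8]
0      → [0, 8, 0]
drop   → [0, 8]
-      → [-8]
drop   → []
5      → [5]
7      → [5, 7]
-      → [-2]
dup    → [-2, -2]
over   → [-2, -2, -2]
negate → [-2, -2, 2]
rot    → [-2, 2, -2]
/      → [-2, -1]
over   → [-2, -1, -2]

[-2, -1, -2]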